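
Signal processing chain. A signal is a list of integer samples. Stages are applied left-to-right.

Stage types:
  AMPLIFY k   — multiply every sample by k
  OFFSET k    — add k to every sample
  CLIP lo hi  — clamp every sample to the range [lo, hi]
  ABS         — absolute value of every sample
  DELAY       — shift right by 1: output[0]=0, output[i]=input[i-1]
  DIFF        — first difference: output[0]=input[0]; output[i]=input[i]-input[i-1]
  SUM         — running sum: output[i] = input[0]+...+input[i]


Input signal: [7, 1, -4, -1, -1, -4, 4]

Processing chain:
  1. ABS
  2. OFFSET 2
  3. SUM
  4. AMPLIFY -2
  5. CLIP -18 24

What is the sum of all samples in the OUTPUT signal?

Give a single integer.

Answer: -126

Derivation:
Input: [7, 1, -4, -1, -1, -4, 4]
Stage 1 (ABS): |7|=7, |1|=1, |-4|=4, |-1|=1, |-1|=1, |-4|=4, |4|=4 -> [7, 1, 4, 1, 1, 4, 4]
Stage 2 (OFFSET 2): 7+2=9, 1+2=3, 4+2=6, 1+2=3, 1+2=3, 4+2=6, 4+2=6 -> [9, 3, 6, 3, 3, 6, 6]
Stage 3 (SUM): sum[0..0]=9, sum[0..1]=12, sum[0..2]=18, sum[0..3]=21, sum[0..4]=24, sum[0..5]=30, sum[0..6]=36 -> [9, 12, 18, 21, 24, 30, 36]
Stage 4 (AMPLIFY -2): 9*-2=-18, 12*-2=-24, 18*-2=-36, 21*-2=-42, 24*-2=-48, 30*-2=-60, 36*-2=-72 -> [-18, -24, -36, -42, -48, -60, -72]
Stage 5 (CLIP -18 24): clip(-18,-18,24)=-18, clip(-24,-18,24)=-18, clip(-36,-18,24)=-18, clip(-42,-18,24)=-18, clip(-48,-18,24)=-18, clip(-60,-18,24)=-18, clip(-72,-18,24)=-18 -> [-18, -18, -18, -18, -18, -18, -18]
Output sum: -126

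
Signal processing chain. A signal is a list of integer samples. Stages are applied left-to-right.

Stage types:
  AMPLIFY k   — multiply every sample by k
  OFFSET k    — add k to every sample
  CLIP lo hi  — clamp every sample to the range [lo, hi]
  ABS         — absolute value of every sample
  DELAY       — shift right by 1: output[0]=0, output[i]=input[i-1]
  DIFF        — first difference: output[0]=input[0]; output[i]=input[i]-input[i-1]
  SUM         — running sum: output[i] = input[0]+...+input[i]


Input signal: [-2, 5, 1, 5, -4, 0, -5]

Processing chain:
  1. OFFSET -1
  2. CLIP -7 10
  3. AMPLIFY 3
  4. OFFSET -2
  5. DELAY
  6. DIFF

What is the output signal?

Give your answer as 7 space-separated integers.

Answer: 0 -11 21 -12 12 -27 12

Derivation:
Input: [-2, 5, 1, 5, -4, 0, -5]
Stage 1 (OFFSET -1): -2+-1=-3, 5+-1=4, 1+-1=0, 5+-1=4, -4+-1=-5, 0+-1=-1, -5+-1=-6 -> [-3, 4, 0, 4, -5, -1, -6]
Stage 2 (CLIP -7 10): clip(-3,-7,10)=-3, clip(4,-7,10)=4, clip(0,-7,10)=0, clip(4,-7,10)=4, clip(-5,-7,10)=-5, clip(-1,-7,10)=-1, clip(-6,-7,10)=-6 -> [-3, 4, 0, 4, -5, -1, -6]
Stage 3 (AMPLIFY 3): -3*3=-9, 4*3=12, 0*3=0, 4*3=12, -5*3=-15, -1*3=-3, -6*3=-18 -> [-9, 12, 0, 12, -15, -3, -18]
Stage 4 (OFFSET -2): -9+-2=-11, 12+-2=10, 0+-2=-2, 12+-2=10, -15+-2=-17, -3+-2=-5, -18+-2=-20 -> [-11, 10, -2, 10, -17, -5, -20]
Stage 5 (DELAY): [0, -11, 10, -2, 10, -17, -5] = [0, -11, 10, -2, 10, -17, -5] -> [0, -11, 10, -2, 10, -17, -5]
Stage 6 (DIFF): s[0]=0, -11-0=-11, 10--11=21, -2-10=-12, 10--2=12, -17-10=-27, -5--17=12 -> [0, -11, 21, -12, 12, -27, 12]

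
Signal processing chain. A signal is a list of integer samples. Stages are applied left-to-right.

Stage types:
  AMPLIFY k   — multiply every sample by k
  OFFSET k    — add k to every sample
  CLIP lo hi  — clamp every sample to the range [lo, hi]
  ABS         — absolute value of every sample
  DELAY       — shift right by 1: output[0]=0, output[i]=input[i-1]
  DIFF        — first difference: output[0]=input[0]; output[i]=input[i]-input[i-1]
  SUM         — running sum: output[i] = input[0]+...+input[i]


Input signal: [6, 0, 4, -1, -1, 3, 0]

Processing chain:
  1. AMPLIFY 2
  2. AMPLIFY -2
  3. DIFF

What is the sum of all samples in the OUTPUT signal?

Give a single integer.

Input: [6, 0, 4, -1, -1, 3, 0]
Stage 1 (AMPLIFY 2): 6*2=12, 0*2=0, 4*2=8, -1*2=-2, -1*2=-2, 3*2=6, 0*2=0 -> [12, 0, 8, -2, -2, 6, 0]
Stage 2 (AMPLIFY -2): 12*-2=-24, 0*-2=0, 8*-2=-16, -2*-2=4, -2*-2=4, 6*-2=-12, 0*-2=0 -> [-24, 0, -16, 4, 4, -12, 0]
Stage 3 (DIFF): s[0]=-24, 0--24=24, -16-0=-16, 4--16=20, 4-4=0, -12-4=-16, 0--12=12 -> [-24, 24, -16, 20, 0, -16, 12]
Output sum: 0

Answer: 0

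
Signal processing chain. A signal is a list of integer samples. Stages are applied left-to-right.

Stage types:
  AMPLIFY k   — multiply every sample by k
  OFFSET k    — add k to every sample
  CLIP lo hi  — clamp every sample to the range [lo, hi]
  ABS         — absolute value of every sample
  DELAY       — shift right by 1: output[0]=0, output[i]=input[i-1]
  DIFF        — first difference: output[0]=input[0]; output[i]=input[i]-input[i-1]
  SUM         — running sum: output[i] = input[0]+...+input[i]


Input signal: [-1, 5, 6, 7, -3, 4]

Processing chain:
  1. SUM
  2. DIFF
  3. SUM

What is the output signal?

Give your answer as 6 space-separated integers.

Answer: -1 4 10 17 14 18

Derivation:
Input: [-1, 5, 6, 7, -3, 4]
Stage 1 (SUM): sum[0..0]=-1, sum[0..1]=4, sum[0..2]=10, sum[0..3]=17, sum[0..4]=14, sum[0..5]=18 -> [-1, 4, 10, 17, 14, 18]
Stage 2 (DIFF): s[0]=-1, 4--1=5, 10-4=6, 17-10=7, 14-17=-3, 18-14=4 -> [-1, 5, 6, 7, -3, 4]
Stage 3 (SUM): sum[0..0]=-1, sum[0..1]=4, sum[0..2]=10, sum[0..3]=17, sum[0..4]=14, sum[0..5]=18 -> [-1, 4, 10, 17, 14, 18]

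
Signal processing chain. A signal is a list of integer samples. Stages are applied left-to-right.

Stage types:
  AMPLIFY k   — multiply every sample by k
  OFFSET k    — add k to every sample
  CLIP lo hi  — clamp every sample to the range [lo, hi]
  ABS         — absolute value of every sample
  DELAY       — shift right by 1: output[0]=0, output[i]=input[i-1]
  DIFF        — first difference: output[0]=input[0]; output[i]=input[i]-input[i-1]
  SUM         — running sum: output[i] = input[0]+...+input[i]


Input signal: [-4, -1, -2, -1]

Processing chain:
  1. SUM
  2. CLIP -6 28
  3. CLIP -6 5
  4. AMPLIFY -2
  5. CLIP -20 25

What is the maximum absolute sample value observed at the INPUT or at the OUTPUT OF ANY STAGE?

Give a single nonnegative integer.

Answer: 12

Derivation:
Input: [-4, -1, -2, -1] (max |s|=4)
Stage 1 (SUM): sum[0..0]=-4, sum[0..1]=-5, sum[0..2]=-7, sum[0..3]=-8 -> [-4, -5, -7, -8] (max |s|=8)
Stage 2 (CLIP -6 28): clip(-4,-6,28)=-4, clip(-5,-6,28)=-5, clip(-7,-6,28)=-6, clip(-8,-6,28)=-6 -> [-4, -5, -6, -6] (max |s|=6)
Stage 3 (CLIP -6 5): clip(-4,-6,5)=-4, clip(-5,-6,5)=-5, clip(-6,-6,5)=-6, clip(-6,-6,5)=-6 -> [-4, -5, -6, -6] (max |s|=6)
Stage 4 (AMPLIFY -2): -4*-2=8, -5*-2=10, -6*-2=12, -6*-2=12 -> [8, 10, 12, 12] (max |s|=12)
Stage 5 (CLIP -20 25): clip(8,-20,25)=8, clip(10,-20,25)=10, clip(12,-20,25)=12, clip(12,-20,25)=12 -> [8, 10, 12, 12] (max |s|=12)
Overall max amplitude: 12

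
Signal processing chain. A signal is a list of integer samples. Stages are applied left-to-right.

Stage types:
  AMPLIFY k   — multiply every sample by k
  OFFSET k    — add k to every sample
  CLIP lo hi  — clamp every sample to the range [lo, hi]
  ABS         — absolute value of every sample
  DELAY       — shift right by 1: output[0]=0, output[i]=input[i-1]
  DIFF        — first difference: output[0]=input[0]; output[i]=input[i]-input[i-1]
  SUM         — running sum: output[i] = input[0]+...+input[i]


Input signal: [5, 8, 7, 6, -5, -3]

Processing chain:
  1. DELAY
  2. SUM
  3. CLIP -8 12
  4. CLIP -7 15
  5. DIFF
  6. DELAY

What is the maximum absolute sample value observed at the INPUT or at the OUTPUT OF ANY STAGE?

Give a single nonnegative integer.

Answer: 26

Derivation:
Input: [5, 8, 7, 6, -5, -3] (max |s|=8)
Stage 1 (DELAY): [0, 5, 8, 7, 6, -5] = [0, 5, 8, 7, 6, -5] -> [0, 5, 8, 7, 6, -5] (max |s|=8)
Stage 2 (SUM): sum[0..0]=0, sum[0..1]=5, sum[0..2]=13, sum[0..3]=20, sum[0..4]=26, sum[0..5]=21 -> [0, 5, 13, 20, 26, 21] (max |s|=26)
Stage 3 (CLIP -8 12): clip(0,-8,12)=0, clip(5,-8,12)=5, clip(13,-8,12)=12, clip(20,-8,12)=12, clip(26,-8,12)=12, clip(21,-8,12)=12 -> [0, 5, 12, 12, 12, 12] (max |s|=12)
Stage 4 (CLIP -7 15): clip(0,-7,15)=0, clip(5,-7,15)=5, clip(12,-7,15)=12, clip(12,-7,15)=12, clip(12,-7,15)=12, clip(12,-7,15)=12 -> [0, 5, 12, 12, 12, 12] (max |s|=12)
Stage 5 (DIFF): s[0]=0, 5-0=5, 12-5=7, 12-12=0, 12-12=0, 12-12=0 -> [0, 5, 7, 0, 0, 0] (max |s|=7)
Stage 6 (DELAY): [0, 0, 5, 7, 0, 0] = [0, 0, 5, 7, 0, 0] -> [0, 0, 5, 7, 0, 0] (max |s|=7)
Overall max amplitude: 26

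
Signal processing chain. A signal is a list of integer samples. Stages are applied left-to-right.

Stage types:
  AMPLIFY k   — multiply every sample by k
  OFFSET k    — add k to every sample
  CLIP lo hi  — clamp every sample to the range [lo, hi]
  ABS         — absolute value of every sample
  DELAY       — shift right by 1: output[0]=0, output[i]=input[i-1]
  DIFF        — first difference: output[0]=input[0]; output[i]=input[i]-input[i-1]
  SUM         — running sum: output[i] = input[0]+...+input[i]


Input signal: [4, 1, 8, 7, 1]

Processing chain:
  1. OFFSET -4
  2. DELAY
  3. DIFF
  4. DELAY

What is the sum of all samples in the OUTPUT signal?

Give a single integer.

Input: [4, 1, 8, 7, 1]
Stage 1 (OFFSET -4): 4+-4=0, 1+-4=-3, 8+-4=4, 7+-4=3, 1+-4=-3 -> [0, -3, 4, 3, -3]
Stage 2 (DELAY): [0, 0, -3, 4, 3] = [0, 0, -3, 4, 3] -> [0, 0, -3, 4, 3]
Stage 3 (DIFF): s[0]=0, 0-0=0, -3-0=-3, 4--3=7, 3-4=-1 -> [0, 0, -3, 7, -1]
Stage 4 (DELAY): [0, 0, 0, -3, 7] = [0, 0, 0, -3, 7] -> [0, 0, 0, -3, 7]
Output sum: 4

Answer: 4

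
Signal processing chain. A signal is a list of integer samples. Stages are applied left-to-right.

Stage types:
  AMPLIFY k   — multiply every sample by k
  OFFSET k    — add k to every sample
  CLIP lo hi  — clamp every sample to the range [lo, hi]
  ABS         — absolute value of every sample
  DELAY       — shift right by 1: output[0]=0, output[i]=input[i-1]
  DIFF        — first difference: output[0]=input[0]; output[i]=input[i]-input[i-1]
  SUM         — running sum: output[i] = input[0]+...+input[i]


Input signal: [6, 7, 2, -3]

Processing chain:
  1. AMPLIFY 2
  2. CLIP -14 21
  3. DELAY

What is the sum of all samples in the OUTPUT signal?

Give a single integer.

Answer: 30

Derivation:
Input: [6, 7, 2, -3]
Stage 1 (AMPLIFY 2): 6*2=12, 7*2=14, 2*2=4, -3*2=-6 -> [12, 14, 4, -6]
Stage 2 (CLIP -14 21): clip(12,-14,21)=12, clip(14,-14,21)=14, clip(4,-14,21)=4, clip(-6,-14,21)=-6 -> [12, 14, 4, -6]
Stage 3 (DELAY): [0, 12, 14, 4] = [0, 12, 14, 4] -> [0, 12, 14, 4]
Output sum: 30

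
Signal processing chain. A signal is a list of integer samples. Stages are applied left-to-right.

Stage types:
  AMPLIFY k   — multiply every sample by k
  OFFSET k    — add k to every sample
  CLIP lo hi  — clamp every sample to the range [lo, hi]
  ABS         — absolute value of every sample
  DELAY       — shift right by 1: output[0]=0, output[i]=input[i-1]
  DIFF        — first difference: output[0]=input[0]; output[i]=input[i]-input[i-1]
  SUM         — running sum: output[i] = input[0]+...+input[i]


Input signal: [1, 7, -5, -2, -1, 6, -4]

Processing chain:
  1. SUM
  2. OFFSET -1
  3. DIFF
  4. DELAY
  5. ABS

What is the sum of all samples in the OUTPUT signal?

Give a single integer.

Answer: 21

Derivation:
Input: [1, 7, -5, -2, -1, 6, -4]
Stage 1 (SUM): sum[0..0]=1, sum[0..1]=8, sum[0..2]=3, sum[0..3]=1, sum[0..4]=0, sum[0..5]=6, sum[0..6]=2 -> [1, 8, 3, 1, 0, 6, 2]
Stage 2 (OFFSET -1): 1+-1=0, 8+-1=7, 3+-1=2, 1+-1=0, 0+-1=-1, 6+-1=5, 2+-1=1 -> [0, 7, 2, 0, -1, 5, 1]
Stage 3 (DIFF): s[0]=0, 7-0=7, 2-7=-5, 0-2=-2, -1-0=-1, 5--1=6, 1-5=-4 -> [0, 7, -5, -2, -1, 6, -4]
Stage 4 (DELAY): [0, 0, 7, -5, -2, -1, 6] = [0, 0, 7, -5, -2, -1, 6] -> [0, 0, 7, -5, -2, -1, 6]
Stage 5 (ABS): |0|=0, |0|=0, |7|=7, |-5|=5, |-2|=2, |-1|=1, |6|=6 -> [0, 0, 7, 5, 2, 1, 6]
Output sum: 21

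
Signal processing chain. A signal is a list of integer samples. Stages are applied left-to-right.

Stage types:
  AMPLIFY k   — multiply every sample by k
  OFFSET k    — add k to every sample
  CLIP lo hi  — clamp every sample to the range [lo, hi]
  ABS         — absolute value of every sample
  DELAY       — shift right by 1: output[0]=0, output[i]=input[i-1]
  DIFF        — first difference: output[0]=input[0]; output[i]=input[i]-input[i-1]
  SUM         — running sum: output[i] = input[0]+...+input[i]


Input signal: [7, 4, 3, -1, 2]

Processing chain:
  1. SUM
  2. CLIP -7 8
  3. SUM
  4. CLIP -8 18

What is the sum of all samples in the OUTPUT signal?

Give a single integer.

Answer: 76

Derivation:
Input: [7, 4, 3, -1, 2]
Stage 1 (SUM): sum[0..0]=7, sum[0..1]=11, sum[0..2]=14, sum[0..3]=13, sum[0..4]=15 -> [7, 11, 14, 13, 15]
Stage 2 (CLIP -7 8): clip(7,-7,8)=7, clip(11,-7,8)=8, clip(14,-7,8)=8, clip(13,-7,8)=8, clip(15,-7,8)=8 -> [7, 8, 8, 8, 8]
Stage 3 (SUM): sum[0..0]=7, sum[0..1]=15, sum[0..2]=23, sum[0..3]=31, sum[0..4]=39 -> [7, 15, 23, 31, 39]
Stage 4 (CLIP -8 18): clip(7,-8,18)=7, clip(15,-8,18)=15, clip(23,-8,18)=18, clip(31,-8,18)=18, clip(39,-8,18)=18 -> [7, 15, 18, 18, 18]
Output sum: 76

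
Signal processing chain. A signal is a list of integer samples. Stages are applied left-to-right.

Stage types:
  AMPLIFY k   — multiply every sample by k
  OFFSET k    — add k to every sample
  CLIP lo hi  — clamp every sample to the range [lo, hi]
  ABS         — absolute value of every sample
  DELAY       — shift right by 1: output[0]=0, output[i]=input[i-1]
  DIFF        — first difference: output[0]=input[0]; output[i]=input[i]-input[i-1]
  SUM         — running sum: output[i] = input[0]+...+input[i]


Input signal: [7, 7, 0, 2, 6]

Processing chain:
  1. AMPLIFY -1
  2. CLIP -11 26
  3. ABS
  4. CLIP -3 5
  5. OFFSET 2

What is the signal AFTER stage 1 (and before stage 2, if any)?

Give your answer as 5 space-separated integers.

Input: [7, 7, 0, 2, 6]
Stage 1 (AMPLIFY -1): 7*-1=-7, 7*-1=-7, 0*-1=0, 2*-1=-2, 6*-1=-6 -> [-7, -7, 0, -2, -6]

Answer: -7 -7 0 -2 -6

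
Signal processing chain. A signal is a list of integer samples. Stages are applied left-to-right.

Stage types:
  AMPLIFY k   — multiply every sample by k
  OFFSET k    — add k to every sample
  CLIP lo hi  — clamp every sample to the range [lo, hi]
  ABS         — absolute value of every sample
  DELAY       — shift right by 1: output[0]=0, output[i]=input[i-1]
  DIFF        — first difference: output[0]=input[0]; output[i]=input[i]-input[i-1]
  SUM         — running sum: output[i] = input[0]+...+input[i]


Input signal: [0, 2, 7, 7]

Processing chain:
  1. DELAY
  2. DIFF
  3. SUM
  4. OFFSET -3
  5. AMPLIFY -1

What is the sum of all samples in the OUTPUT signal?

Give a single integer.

Input: [0, 2, 7, 7]
Stage 1 (DELAY): [0, 0, 2, 7] = [0, 0, 2, 7] -> [0, 0, 2, 7]
Stage 2 (DIFF): s[0]=0, 0-0=0, 2-0=2, 7-2=5 -> [0, 0, 2, 5]
Stage 3 (SUM): sum[0..0]=0, sum[0..1]=0, sum[0..2]=2, sum[0..3]=7 -> [0, 0, 2, 7]
Stage 4 (OFFSET -3): 0+-3=-3, 0+-3=-3, 2+-3=-1, 7+-3=4 -> [-3, -3, -1, 4]
Stage 5 (AMPLIFY -1): -3*-1=3, -3*-1=3, -1*-1=1, 4*-1=-4 -> [3, 3, 1, -4]
Output sum: 3

Answer: 3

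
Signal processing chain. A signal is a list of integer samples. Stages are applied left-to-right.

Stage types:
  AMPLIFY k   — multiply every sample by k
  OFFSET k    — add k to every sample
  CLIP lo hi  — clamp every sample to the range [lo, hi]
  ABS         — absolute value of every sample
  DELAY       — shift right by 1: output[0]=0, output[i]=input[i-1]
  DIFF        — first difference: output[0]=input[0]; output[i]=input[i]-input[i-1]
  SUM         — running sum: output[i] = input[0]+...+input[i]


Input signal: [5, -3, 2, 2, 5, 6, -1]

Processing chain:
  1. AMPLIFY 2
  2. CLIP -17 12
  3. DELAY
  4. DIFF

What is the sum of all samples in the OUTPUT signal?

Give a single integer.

Answer: 12

Derivation:
Input: [5, -3, 2, 2, 5, 6, -1]
Stage 1 (AMPLIFY 2): 5*2=10, -3*2=-6, 2*2=4, 2*2=4, 5*2=10, 6*2=12, -1*2=-2 -> [10, -6, 4, 4, 10, 12, -2]
Stage 2 (CLIP -17 12): clip(10,-17,12)=10, clip(-6,-17,12)=-6, clip(4,-17,12)=4, clip(4,-17,12)=4, clip(10,-17,12)=10, clip(12,-17,12)=12, clip(-2,-17,12)=-2 -> [10, -6, 4, 4, 10, 12, -2]
Stage 3 (DELAY): [0, 10, -6, 4, 4, 10, 12] = [0, 10, -6, 4, 4, 10, 12] -> [0, 10, -6, 4, 4, 10, 12]
Stage 4 (DIFF): s[0]=0, 10-0=10, -6-10=-16, 4--6=10, 4-4=0, 10-4=6, 12-10=2 -> [0, 10, -16, 10, 0, 6, 2]
Output sum: 12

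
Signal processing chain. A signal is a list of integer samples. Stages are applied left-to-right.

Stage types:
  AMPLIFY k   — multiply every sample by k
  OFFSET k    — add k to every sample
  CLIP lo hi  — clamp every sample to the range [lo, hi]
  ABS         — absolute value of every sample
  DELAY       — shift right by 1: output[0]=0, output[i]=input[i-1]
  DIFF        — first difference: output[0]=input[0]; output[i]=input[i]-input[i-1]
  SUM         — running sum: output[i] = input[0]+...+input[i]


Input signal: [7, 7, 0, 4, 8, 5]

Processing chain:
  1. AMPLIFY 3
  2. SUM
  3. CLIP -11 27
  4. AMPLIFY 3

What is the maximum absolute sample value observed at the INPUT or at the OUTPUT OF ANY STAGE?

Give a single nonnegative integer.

Answer: 93

Derivation:
Input: [7, 7, 0, 4, 8, 5] (max |s|=8)
Stage 1 (AMPLIFY 3): 7*3=21, 7*3=21, 0*3=0, 4*3=12, 8*3=24, 5*3=15 -> [21, 21, 0, 12, 24, 15] (max |s|=24)
Stage 2 (SUM): sum[0..0]=21, sum[0..1]=42, sum[0..2]=42, sum[0..3]=54, sum[0..4]=78, sum[0..5]=93 -> [21, 42, 42, 54, 78, 93] (max |s|=93)
Stage 3 (CLIP -11 27): clip(21,-11,27)=21, clip(42,-11,27)=27, clip(42,-11,27)=27, clip(54,-11,27)=27, clip(78,-11,27)=27, clip(93,-11,27)=27 -> [21, 27, 27, 27, 27, 27] (max |s|=27)
Stage 4 (AMPLIFY 3): 21*3=63, 27*3=81, 27*3=81, 27*3=81, 27*3=81, 27*3=81 -> [63, 81, 81, 81, 81, 81] (max |s|=81)
Overall max amplitude: 93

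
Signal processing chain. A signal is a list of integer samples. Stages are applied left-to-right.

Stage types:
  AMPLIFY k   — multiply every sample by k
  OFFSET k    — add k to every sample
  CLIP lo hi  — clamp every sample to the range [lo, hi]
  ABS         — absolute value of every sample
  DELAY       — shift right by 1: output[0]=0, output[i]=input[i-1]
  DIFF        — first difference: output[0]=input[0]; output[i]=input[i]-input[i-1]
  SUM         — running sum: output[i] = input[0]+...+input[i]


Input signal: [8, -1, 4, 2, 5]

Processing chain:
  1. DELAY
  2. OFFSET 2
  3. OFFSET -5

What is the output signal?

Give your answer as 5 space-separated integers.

Answer: -3 5 -4 1 -1

Derivation:
Input: [8, -1, 4, 2, 5]
Stage 1 (DELAY): [0, 8, -1, 4, 2] = [0, 8, -1, 4, 2] -> [0, 8, -1, 4, 2]
Stage 2 (OFFSET 2): 0+2=2, 8+2=10, -1+2=1, 4+2=6, 2+2=4 -> [2, 10, 1, 6, 4]
Stage 3 (OFFSET -5): 2+-5=-3, 10+-5=5, 1+-5=-4, 6+-5=1, 4+-5=-1 -> [-3, 5, -4, 1, -1]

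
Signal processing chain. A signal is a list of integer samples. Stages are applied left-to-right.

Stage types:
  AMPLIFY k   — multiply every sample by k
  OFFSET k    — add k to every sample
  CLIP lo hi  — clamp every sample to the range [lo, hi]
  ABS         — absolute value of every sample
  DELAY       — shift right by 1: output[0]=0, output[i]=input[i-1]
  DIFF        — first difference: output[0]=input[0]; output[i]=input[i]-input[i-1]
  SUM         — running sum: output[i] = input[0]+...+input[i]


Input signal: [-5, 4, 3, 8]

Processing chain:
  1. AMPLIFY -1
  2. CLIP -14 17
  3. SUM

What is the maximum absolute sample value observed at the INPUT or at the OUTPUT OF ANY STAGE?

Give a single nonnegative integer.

Answer: 10

Derivation:
Input: [-5, 4, 3, 8] (max |s|=8)
Stage 1 (AMPLIFY -1): -5*-1=5, 4*-1=-4, 3*-1=-3, 8*-1=-8 -> [5, -4, -3, -8] (max |s|=8)
Stage 2 (CLIP -14 17): clip(5,-14,17)=5, clip(-4,-14,17)=-4, clip(-3,-14,17)=-3, clip(-8,-14,17)=-8 -> [5, -4, -3, -8] (max |s|=8)
Stage 3 (SUM): sum[0..0]=5, sum[0..1]=1, sum[0..2]=-2, sum[0..3]=-10 -> [5, 1, -2, -10] (max |s|=10)
Overall max amplitude: 10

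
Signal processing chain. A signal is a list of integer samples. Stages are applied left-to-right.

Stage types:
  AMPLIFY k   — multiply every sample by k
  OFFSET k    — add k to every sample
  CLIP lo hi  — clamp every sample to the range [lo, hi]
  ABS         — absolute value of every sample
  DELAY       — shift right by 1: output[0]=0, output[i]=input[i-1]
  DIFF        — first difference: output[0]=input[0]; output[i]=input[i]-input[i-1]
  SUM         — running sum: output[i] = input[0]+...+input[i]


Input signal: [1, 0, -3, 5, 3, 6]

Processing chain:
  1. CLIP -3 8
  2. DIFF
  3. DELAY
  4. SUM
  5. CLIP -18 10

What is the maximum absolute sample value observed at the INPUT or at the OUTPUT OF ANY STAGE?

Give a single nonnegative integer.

Answer: 8

Derivation:
Input: [1, 0, -3, 5, 3, 6] (max |s|=6)
Stage 1 (CLIP -3 8): clip(1,-3,8)=1, clip(0,-3,8)=0, clip(-3,-3,8)=-3, clip(5,-3,8)=5, clip(3,-3,8)=3, clip(6,-3,8)=6 -> [1, 0, -3, 5, 3, 6] (max |s|=6)
Stage 2 (DIFF): s[0]=1, 0-1=-1, -3-0=-3, 5--3=8, 3-5=-2, 6-3=3 -> [1, -1, -3, 8, -2, 3] (max |s|=8)
Stage 3 (DELAY): [0, 1, -1, -3, 8, -2] = [0, 1, -1, -3, 8, -2] -> [0, 1, -1, -3, 8, -2] (max |s|=8)
Stage 4 (SUM): sum[0..0]=0, sum[0..1]=1, sum[0..2]=0, sum[0..3]=-3, sum[0..4]=5, sum[0..5]=3 -> [0, 1, 0, -3, 5, 3] (max |s|=5)
Stage 5 (CLIP -18 10): clip(0,-18,10)=0, clip(1,-18,10)=1, clip(0,-18,10)=0, clip(-3,-18,10)=-3, clip(5,-18,10)=5, clip(3,-18,10)=3 -> [0, 1, 0, -3, 5, 3] (max |s|=5)
Overall max amplitude: 8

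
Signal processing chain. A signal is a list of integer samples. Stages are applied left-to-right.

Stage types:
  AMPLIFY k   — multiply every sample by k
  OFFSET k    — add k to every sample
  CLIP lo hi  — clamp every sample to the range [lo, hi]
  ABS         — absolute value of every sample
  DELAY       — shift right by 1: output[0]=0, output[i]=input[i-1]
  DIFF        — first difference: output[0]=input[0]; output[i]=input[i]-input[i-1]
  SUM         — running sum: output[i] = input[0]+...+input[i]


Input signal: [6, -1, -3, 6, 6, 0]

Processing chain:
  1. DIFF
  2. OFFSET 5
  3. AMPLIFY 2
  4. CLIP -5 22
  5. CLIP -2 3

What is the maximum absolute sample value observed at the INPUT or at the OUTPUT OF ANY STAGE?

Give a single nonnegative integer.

Input: [6, -1, -3, 6, 6, 0] (max |s|=6)
Stage 1 (DIFF): s[0]=6, -1-6=-7, -3--1=-2, 6--3=9, 6-6=0, 0-6=-6 -> [6, -7, -2, 9, 0, -6] (max |s|=9)
Stage 2 (OFFSET 5): 6+5=11, -7+5=-2, -2+5=3, 9+5=14, 0+5=5, -6+5=-1 -> [11, -2, 3, 14, 5, -1] (max |s|=14)
Stage 3 (AMPLIFY 2): 11*2=22, -2*2=-4, 3*2=6, 14*2=28, 5*2=10, -1*2=-2 -> [22, -4, 6, 28, 10, -2] (max |s|=28)
Stage 4 (CLIP -5 22): clip(22,-5,22)=22, clip(-4,-5,22)=-4, clip(6,-5,22)=6, clip(28,-5,22)=22, clip(10,-5,22)=10, clip(-2,-5,22)=-2 -> [22, -4, 6, 22, 10, -2] (max |s|=22)
Stage 5 (CLIP -2 3): clip(22,-2,3)=3, clip(-4,-2,3)=-2, clip(6,-2,3)=3, clip(22,-2,3)=3, clip(10,-2,3)=3, clip(-2,-2,3)=-2 -> [3, -2, 3, 3, 3, -2] (max |s|=3)
Overall max amplitude: 28

Answer: 28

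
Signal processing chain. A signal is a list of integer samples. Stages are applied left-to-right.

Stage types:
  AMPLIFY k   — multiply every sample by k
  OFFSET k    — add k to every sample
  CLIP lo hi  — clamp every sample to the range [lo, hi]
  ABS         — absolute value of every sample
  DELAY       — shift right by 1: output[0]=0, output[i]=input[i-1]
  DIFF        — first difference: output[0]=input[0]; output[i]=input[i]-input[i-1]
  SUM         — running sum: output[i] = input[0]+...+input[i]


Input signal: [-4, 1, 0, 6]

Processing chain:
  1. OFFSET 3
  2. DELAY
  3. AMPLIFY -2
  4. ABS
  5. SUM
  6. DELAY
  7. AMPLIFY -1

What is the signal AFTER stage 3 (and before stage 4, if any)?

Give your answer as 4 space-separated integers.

Answer: 0 2 -8 -6

Derivation:
Input: [-4, 1, 0, 6]
Stage 1 (OFFSET 3): -4+3=-1, 1+3=4, 0+3=3, 6+3=9 -> [-1, 4, 3, 9]
Stage 2 (DELAY): [0, -1, 4, 3] = [0, -1, 4, 3] -> [0, -1, 4, 3]
Stage 3 (AMPLIFY -2): 0*-2=0, -1*-2=2, 4*-2=-8, 3*-2=-6 -> [0, 2, -8, -6]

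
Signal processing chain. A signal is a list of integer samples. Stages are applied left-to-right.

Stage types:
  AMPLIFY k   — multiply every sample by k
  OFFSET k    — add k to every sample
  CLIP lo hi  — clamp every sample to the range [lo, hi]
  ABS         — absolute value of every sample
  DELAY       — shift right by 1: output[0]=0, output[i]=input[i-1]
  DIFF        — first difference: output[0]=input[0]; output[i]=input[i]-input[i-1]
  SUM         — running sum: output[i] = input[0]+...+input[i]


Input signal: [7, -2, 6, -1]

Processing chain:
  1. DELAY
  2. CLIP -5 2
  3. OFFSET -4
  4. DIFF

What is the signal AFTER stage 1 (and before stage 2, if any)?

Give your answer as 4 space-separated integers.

Input: [7, -2, 6, -1]
Stage 1 (DELAY): [0, 7, -2, 6] = [0, 7, -2, 6] -> [0, 7, -2, 6]

Answer: 0 7 -2 6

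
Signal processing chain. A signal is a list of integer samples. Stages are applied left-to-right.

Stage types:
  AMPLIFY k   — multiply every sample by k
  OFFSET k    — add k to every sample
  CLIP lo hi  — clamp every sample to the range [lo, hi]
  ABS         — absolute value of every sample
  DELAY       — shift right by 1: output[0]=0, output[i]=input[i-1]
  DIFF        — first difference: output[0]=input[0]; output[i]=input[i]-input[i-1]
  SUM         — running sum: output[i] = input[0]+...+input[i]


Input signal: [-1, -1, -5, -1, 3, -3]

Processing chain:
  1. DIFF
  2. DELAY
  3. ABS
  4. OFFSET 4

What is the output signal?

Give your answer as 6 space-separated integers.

Answer: 4 5 4 8 8 8

Derivation:
Input: [-1, -1, -5, -1, 3, -3]
Stage 1 (DIFF): s[0]=-1, -1--1=0, -5--1=-4, -1--5=4, 3--1=4, -3-3=-6 -> [-1, 0, -4, 4, 4, -6]
Stage 2 (DELAY): [0, -1, 0, -4, 4, 4] = [0, -1, 0, -4, 4, 4] -> [0, -1, 0, -4, 4, 4]
Stage 3 (ABS): |0|=0, |-1|=1, |0|=0, |-4|=4, |4|=4, |4|=4 -> [0, 1, 0, 4, 4, 4]
Stage 4 (OFFSET 4): 0+4=4, 1+4=5, 0+4=4, 4+4=8, 4+4=8, 4+4=8 -> [4, 5, 4, 8, 8, 8]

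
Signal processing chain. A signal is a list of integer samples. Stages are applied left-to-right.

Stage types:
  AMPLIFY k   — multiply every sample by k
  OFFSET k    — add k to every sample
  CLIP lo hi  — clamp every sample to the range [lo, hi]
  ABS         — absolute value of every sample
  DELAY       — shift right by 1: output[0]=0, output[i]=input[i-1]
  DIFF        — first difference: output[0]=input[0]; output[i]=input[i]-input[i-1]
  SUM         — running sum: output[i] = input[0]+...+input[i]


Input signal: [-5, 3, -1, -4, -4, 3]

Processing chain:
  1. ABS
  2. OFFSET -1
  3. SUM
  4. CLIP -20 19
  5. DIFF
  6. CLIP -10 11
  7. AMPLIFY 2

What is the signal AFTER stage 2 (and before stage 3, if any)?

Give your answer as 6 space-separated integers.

Input: [-5, 3, -1, -4, -4, 3]
Stage 1 (ABS): |-5|=5, |3|=3, |-1|=1, |-4|=4, |-4|=4, |3|=3 -> [5, 3, 1, 4, 4, 3]
Stage 2 (OFFSET -1): 5+-1=4, 3+-1=2, 1+-1=0, 4+-1=3, 4+-1=3, 3+-1=2 -> [4, 2, 0, 3, 3, 2]

Answer: 4 2 0 3 3 2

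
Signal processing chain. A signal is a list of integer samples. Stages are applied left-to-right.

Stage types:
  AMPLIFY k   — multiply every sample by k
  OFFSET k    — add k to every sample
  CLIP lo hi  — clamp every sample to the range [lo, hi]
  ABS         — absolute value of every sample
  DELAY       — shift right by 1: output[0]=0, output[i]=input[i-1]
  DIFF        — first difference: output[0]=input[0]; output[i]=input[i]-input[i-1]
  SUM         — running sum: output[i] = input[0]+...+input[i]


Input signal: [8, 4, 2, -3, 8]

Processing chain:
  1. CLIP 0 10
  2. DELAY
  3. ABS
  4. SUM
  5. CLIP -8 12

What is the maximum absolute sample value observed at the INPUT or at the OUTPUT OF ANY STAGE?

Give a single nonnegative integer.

Answer: 14

Derivation:
Input: [8, 4, 2, -3, 8] (max |s|=8)
Stage 1 (CLIP 0 10): clip(8,0,10)=8, clip(4,0,10)=4, clip(2,0,10)=2, clip(-3,0,10)=0, clip(8,0,10)=8 -> [8, 4, 2, 0, 8] (max |s|=8)
Stage 2 (DELAY): [0, 8, 4, 2, 0] = [0, 8, 4, 2, 0] -> [0, 8, 4, 2, 0] (max |s|=8)
Stage 3 (ABS): |0|=0, |8|=8, |4|=4, |2|=2, |0|=0 -> [0, 8, 4, 2, 0] (max |s|=8)
Stage 4 (SUM): sum[0..0]=0, sum[0..1]=8, sum[0..2]=12, sum[0..3]=14, sum[0..4]=14 -> [0, 8, 12, 14, 14] (max |s|=14)
Stage 5 (CLIP -8 12): clip(0,-8,12)=0, clip(8,-8,12)=8, clip(12,-8,12)=12, clip(14,-8,12)=12, clip(14,-8,12)=12 -> [0, 8, 12, 12, 12] (max |s|=12)
Overall max amplitude: 14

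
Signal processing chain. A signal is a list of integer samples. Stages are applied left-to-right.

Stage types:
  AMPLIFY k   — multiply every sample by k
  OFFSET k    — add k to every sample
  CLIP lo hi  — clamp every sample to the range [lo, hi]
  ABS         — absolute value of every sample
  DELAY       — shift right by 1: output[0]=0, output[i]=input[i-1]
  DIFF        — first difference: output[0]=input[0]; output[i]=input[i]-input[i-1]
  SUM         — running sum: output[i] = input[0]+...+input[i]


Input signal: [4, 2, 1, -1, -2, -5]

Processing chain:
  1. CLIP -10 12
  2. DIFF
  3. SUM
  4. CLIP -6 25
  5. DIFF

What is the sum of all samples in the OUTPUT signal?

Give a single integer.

Answer: -5

Derivation:
Input: [4, 2, 1, -1, -2, -5]
Stage 1 (CLIP -10 12): clip(4,-10,12)=4, clip(2,-10,12)=2, clip(1,-10,12)=1, clip(-1,-10,12)=-1, clip(-2,-10,12)=-2, clip(-5,-10,12)=-5 -> [4, 2, 1, -1, -2, -5]
Stage 2 (DIFF): s[0]=4, 2-4=-2, 1-2=-1, -1-1=-2, -2--1=-1, -5--2=-3 -> [4, -2, -1, -2, -1, -3]
Stage 3 (SUM): sum[0..0]=4, sum[0..1]=2, sum[0..2]=1, sum[0..3]=-1, sum[0..4]=-2, sum[0..5]=-5 -> [4, 2, 1, -1, -2, -5]
Stage 4 (CLIP -6 25): clip(4,-6,25)=4, clip(2,-6,25)=2, clip(1,-6,25)=1, clip(-1,-6,25)=-1, clip(-2,-6,25)=-2, clip(-5,-6,25)=-5 -> [4, 2, 1, -1, -2, -5]
Stage 5 (DIFF): s[0]=4, 2-4=-2, 1-2=-1, -1-1=-2, -2--1=-1, -5--2=-3 -> [4, -2, -1, -2, -1, -3]
Output sum: -5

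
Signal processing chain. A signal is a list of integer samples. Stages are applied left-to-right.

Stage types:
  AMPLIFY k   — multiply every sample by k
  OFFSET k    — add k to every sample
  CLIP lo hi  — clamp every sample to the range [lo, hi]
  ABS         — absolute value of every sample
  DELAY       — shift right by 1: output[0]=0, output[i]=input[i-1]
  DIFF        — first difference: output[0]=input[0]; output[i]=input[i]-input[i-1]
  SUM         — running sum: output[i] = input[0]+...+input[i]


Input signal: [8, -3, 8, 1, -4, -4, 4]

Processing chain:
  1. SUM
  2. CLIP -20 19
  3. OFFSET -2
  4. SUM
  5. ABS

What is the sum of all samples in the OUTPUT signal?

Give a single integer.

Input: [8, -3, 8, 1, -4, -4, 4]
Stage 1 (SUM): sum[0..0]=8, sum[0..1]=5, sum[0..2]=13, sum[0..3]=14, sum[0..4]=10, sum[0..5]=6, sum[0..6]=10 -> [8, 5, 13, 14, 10, 6, 10]
Stage 2 (CLIP -20 19): clip(8,-20,19)=8, clip(5,-20,19)=5, clip(13,-20,19)=13, clip(14,-20,19)=14, clip(10,-20,19)=10, clip(6,-20,19)=6, clip(10,-20,19)=10 -> [8, 5, 13, 14, 10, 6, 10]
Stage 3 (OFFSET -2): 8+-2=6, 5+-2=3, 13+-2=11, 14+-2=12, 10+-2=8, 6+-2=4, 10+-2=8 -> [6, 3, 11, 12, 8, 4, 8]
Stage 4 (SUM): sum[0..0]=6, sum[0..1]=9, sum[0..2]=20, sum[0..3]=32, sum[0..4]=40, sum[0..5]=44, sum[0..6]=52 -> [6, 9, 20, 32, 40, 44, 52]
Stage 5 (ABS): |6|=6, |9|=9, |20|=20, |32|=32, |40|=40, |44|=44, |52|=52 -> [6, 9, 20, 32, 40, 44, 52]
Output sum: 203

Answer: 203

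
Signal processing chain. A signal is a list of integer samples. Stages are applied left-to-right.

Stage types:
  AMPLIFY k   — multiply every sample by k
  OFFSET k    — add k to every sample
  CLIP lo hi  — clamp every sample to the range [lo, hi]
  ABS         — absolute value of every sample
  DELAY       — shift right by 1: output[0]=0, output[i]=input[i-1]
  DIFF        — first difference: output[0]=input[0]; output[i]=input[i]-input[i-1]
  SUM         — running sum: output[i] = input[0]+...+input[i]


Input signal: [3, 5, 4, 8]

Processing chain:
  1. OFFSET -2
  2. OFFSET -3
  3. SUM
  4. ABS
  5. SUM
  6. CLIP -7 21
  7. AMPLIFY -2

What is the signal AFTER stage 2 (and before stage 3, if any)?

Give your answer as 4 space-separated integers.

Answer: -2 0 -1 3

Derivation:
Input: [3, 5, 4, 8]
Stage 1 (OFFSET -2): 3+-2=1, 5+-2=3, 4+-2=2, 8+-2=6 -> [1, 3, 2, 6]
Stage 2 (OFFSET -3): 1+-3=-2, 3+-3=0, 2+-3=-1, 6+-3=3 -> [-2, 0, -1, 3]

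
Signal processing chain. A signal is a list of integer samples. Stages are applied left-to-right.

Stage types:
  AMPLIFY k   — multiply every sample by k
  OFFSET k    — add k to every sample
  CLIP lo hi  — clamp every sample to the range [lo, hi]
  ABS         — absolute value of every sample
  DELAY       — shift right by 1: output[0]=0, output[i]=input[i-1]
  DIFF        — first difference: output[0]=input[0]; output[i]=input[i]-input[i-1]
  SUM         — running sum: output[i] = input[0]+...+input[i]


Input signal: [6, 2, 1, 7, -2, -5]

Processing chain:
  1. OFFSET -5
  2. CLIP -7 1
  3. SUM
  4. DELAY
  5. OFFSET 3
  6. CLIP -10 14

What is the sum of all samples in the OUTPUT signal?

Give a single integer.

Input: [6, 2, 1, 7, -2, -5]
Stage 1 (OFFSET -5): 6+-5=1, 2+-5=-3, 1+-5=-4, 7+-5=2, -2+-5=-7, -5+-5=-10 -> [1, -3, -4, 2, -7, -10]
Stage 2 (CLIP -7 1): clip(1,-7,1)=1, clip(-3,-7,1)=-3, clip(-4,-7,1)=-4, clip(2,-7,1)=1, clip(-7,-7,1)=-7, clip(-10,-7,1)=-7 -> [1, -3, -4, 1, -7, -7]
Stage 3 (SUM): sum[0..0]=1, sum[0..1]=-2, sum[0..2]=-6, sum[0..3]=-5, sum[0..4]=-12, sum[0..5]=-19 -> [1, -2, -6, -5, -12, -19]
Stage 4 (DELAY): [0, 1, -2, -6, -5, -12] = [0, 1, -2, -6, -5, -12] -> [0, 1, -2, -6, -5, -12]
Stage 5 (OFFSET 3): 0+3=3, 1+3=4, -2+3=1, -6+3=-3, -5+3=-2, -12+3=-9 -> [3, 4, 1, -3, -2, -9]
Stage 6 (CLIP -10 14): clip(3,-10,14)=3, clip(4,-10,14)=4, clip(1,-10,14)=1, clip(-3,-10,14)=-3, clip(-2,-10,14)=-2, clip(-9,-10,14)=-9 -> [3, 4, 1, -3, -2, -9]
Output sum: -6

Answer: -6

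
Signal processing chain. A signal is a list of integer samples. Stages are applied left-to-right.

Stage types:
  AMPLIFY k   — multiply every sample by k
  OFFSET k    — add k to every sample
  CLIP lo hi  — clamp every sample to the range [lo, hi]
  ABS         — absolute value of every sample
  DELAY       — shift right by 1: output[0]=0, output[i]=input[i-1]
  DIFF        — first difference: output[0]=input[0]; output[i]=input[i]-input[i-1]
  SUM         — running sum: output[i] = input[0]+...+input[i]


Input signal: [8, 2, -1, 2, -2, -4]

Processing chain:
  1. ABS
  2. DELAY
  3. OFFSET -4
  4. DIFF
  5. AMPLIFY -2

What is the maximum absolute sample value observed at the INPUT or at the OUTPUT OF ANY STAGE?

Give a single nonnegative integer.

Answer: 16

Derivation:
Input: [8, 2, -1, 2, -2, -4] (max |s|=8)
Stage 1 (ABS): |8|=8, |2|=2, |-1|=1, |2|=2, |-2|=2, |-4|=4 -> [8, 2, 1, 2, 2, 4] (max |s|=8)
Stage 2 (DELAY): [0, 8, 2, 1, 2, 2] = [0, 8, 2, 1, 2, 2] -> [0, 8, 2, 1, 2, 2] (max |s|=8)
Stage 3 (OFFSET -4): 0+-4=-4, 8+-4=4, 2+-4=-2, 1+-4=-3, 2+-4=-2, 2+-4=-2 -> [-4, 4, -2, -3, -2, -2] (max |s|=4)
Stage 4 (DIFF): s[0]=-4, 4--4=8, -2-4=-6, -3--2=-1, -2--3=1, -2--2=0 -> [-4, 8, -6, -1, 1, 0] (max |s|=8)
Stage 5 (AMPLIFY -2): -4*-2=8, 8*-2=-16, -6*-2=12, -1*-2=2, 1*-2=-2, 0*-2=0 -> [8, -16, 12, 2, -2, 0] (max |s|=16)
Overall max amplitude: 16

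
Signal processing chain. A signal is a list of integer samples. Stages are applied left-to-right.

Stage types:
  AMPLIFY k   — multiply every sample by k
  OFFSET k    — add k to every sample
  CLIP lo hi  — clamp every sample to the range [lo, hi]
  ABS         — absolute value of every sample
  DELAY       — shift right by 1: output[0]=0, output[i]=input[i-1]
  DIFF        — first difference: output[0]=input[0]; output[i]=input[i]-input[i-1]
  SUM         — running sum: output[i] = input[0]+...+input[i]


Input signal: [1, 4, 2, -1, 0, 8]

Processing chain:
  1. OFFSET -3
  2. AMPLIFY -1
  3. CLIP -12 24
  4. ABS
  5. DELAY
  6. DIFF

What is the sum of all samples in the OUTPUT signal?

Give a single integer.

Input: [1, 4, 2, -1, 0, 8]
Stage 1 (OFFSET -3): 1+-3=-2, 4+-3=1, 2+-3=-1, -1+-3=-4, 0+-3=-3, 8+-3=5 -> [-2, 1, -1, -4, -3, 5]
Stage 2 (AMPLIFY -1): -2*-1=2, 1*-1=-1, -1*-1=1, -4*-1=4, -3*-1=3, 5*-1=-5 -> [2, -1, 1, 4, 3, -5]
Stage 3 (CLIP -12 24): clip(2,-12,24)=2, clip(-1,-12,24)=-1, clip(1,-12,24)=1, clip(4,-12,24)=4, clip(3,-12,24)=3, clip(-5,-12,24)=-5 -> [2, -1, 1, 4, 3, -5]
Stage 4 (ABS): |2|=2, |-1|=1, |1|=1, |4|=4, |3|=3, |-5|=5 -> [2, 1, 1, 4, 3, 5]
Stage 5 (DELAY): [0, 2, 1, 1, 4, 3] = [0, 2, 1, 1, 4, 3] -> [0, 2, 1, 1, 4, 3]
Stage 6 (DIFF): s[0]=0, 2-0=2, 1-2=-1, 1-1=0, 4-1=3, 3-4=-1 -> [0, 2, -1, 0, 3, -1]
Output sum: 3

Answer: 3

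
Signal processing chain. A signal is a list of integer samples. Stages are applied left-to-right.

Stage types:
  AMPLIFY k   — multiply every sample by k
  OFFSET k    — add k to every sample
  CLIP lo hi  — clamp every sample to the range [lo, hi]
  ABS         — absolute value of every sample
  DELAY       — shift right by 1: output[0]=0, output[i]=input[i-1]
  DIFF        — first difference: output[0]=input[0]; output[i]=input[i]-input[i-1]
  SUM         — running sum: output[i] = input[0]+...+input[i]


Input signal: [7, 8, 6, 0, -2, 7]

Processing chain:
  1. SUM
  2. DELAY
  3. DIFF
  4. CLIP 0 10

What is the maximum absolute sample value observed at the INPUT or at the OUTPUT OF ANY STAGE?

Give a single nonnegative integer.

Answer: 26

Derivation:
Input: [7, 8, 6, 0, -2, 7] (max |s|=8)
Stage 1 (SUM): sum[0..0]=7, sum[0..1]=15, sum[0..2]=21, sum[0..3]=21, sum[0..4]=19, sum[0..5]=26 -> [7, 15, 21, 21, 19, 26] (max |s|=26)
Stage 2 (DELAY): [0, 7, 15, 21, 21, 19] = [0, 7, 15, 21, 21, 19] -> [0, 7, 15, 21, 21, 19] (max |s|=21)
Stage 3 (DIFF): s[0]=0, 7-0=7, 15-7=8, 21-15=6, 21-21=0, 19-21=-2 -> [0, 7, 8, 6, 0, -2] (max |s|=8)
Stage 4 (CLIP 0 10): clip(0,0,10)=0, clip(7,0,10)=7, clip(8,0,10)=8, clip(6,0,10)=6, clip(0,0,10)=0, clip(-2,0,10)=0 -> [0, 7, 8, 6, 0, 0] (max |s|=8)
Overall max amplitude: 26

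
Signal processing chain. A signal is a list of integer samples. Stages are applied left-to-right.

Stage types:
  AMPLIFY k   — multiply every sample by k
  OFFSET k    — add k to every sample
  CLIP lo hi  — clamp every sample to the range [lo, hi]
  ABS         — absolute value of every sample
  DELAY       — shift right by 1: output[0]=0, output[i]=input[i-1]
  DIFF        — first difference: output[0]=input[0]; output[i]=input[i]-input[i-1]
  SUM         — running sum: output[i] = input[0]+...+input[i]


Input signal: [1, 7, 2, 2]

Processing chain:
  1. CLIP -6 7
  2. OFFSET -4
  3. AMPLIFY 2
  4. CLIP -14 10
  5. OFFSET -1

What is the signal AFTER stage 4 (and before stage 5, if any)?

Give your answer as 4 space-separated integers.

Input: [1, 7, 2, 2]
Stage 1 (CLIP -6 7): clip(1,-6,7)=1, clip(7,-6,7)=7, clip(2,-6,7)=2, clip(2,-6,7)=2 -> [1, 7, 2, 2]
Stage 2 (OFFSET -4): 1+-4=-3, 7+-4=3, 2+-4=-2, 2+-4=-2 -> [-3, 3, -2, -2]
Stage 3 (AMPLIFY 2): -3*2=-6, 3*2=6, -2*2=-4, -2*2=-4 -> [-6, 6, -4, -4]
Stage 4 (CLIP -14 10): clip(-6,-14,10)=-6, clip(6,-14,10)=6, clip(-4,-14,10)=-4, clip(-4,-14,10)=-4 -> [-6, 6, -4, -4]

Answer: -6 6 -4 -4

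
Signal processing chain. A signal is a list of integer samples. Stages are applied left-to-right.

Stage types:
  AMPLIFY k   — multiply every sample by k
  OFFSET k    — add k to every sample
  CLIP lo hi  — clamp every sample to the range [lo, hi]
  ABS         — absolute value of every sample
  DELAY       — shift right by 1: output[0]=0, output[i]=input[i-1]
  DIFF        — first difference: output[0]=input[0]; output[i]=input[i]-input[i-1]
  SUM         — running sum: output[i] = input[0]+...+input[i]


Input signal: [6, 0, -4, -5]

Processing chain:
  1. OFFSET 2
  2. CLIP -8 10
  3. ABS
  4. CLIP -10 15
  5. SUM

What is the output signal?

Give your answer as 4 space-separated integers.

Input: [6, 0, -4, -5]
Stage 1 (OFFSET 2): 6+2=8, 0+2=2, -4+2=-2, -5+2=-3 -> [8, 2, -2, -3]
Stage 2 (CLIP -8 10): clip(8,-8,10)=8, clip(2,-8,10)=2, clip(-2,-8,10)=-2, clip(-3,-8,10)=-3 -> [8, 2, -2, -3]
Stage 3 (ABS): |8|=8, |2|=2, |-2|=2, |-3|=3 -> [8, 2, 2, 3]
Stage 4 (CLIP -10 15): clip(8,-10,15)=8, clip(2,-10,15)=2, clip(2,-10,15)=2, clip(3,-10,15)=3 -> [8, 2, 2, 3]
Stage 5 (SUM): sum[0..0]=8, sum[0..1]=10, sum[0..2]=12, sum[0..3]=15 -> [8, 10, 12, 15]

Answer: 8 10 12 15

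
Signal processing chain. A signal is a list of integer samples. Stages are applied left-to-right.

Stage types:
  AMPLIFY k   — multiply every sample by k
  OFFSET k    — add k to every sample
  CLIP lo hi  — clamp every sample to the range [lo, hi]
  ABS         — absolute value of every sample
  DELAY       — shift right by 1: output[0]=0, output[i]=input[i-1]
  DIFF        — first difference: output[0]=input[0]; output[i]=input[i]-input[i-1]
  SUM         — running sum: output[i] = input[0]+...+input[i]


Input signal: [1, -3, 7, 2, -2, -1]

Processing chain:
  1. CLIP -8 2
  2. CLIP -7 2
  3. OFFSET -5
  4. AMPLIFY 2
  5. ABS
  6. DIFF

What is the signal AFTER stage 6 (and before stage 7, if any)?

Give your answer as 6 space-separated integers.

Answer: 8 8 -10 0 8 -2

Derivation:
Input: [1, -3, 7, 2, -2, -1]
Stage 1 (CLIP -8 2): clip(1,-8,2)=1, clip(-3,-8,2)=-3, clip(7,-8,2)=2, clip(2,-8,2)=2, clip(-2,-8,2)=-2, clip(-1,-8,2)=-1 -> [1, -3, 2, 2, -2, -1]
Stage 2 (CLIP -7 2): clip(1,-7,2)=1, clip(-3,-7,2)=-3, clip(2,-7,2)=2, clip(2,-7,2)=2, clip(-2,-7,2)=-2, clip(-1,-7,2)=-1 -> [1, -3, 2, 2, -2, -1]
Stage 3 (OFFSET -5): 1+-5=-4, -3+-5=-8, 2+-5=-3, 2+-5=-3, -2+-5=-7, -1+-5=-6 -> [-4, -8, -3, -3, -7, -6]
Stage 4 (AMPLIFY 2): -4*2=-8, -8*2=-16, -3*2=-6, -3*2=-6, -7*2=-14, -6*2=-12 -> [-8, -16, -6, -6, -14, -12]
Stage 5 (ABS): |-8|=8, |-16|=16, |-6|=6, |-6|=6, |-14|=14, |-12|=12 -> [8, 16, 6, 6, 14, 12]
Stage 6 (DIFF): s[0]=8, 16-8=8, 6-16=-10, 6-6=0, 14-6=8, 12-14=-2 -> [8, 8, -10, 0, 8, -2]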